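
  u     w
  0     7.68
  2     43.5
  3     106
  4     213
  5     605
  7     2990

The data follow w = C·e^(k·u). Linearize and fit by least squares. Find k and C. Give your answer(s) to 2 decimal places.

With ln wᵢ as the transformed response and uᵢ as the regressor:
Σu = 21.0000, Σ(u)² = 103.0000, Σln w = 30.2444, Σu·ln w = 131.0284.
Equations: 103.0000·k + 21.0000·ln C = 131.0284;  21.0000·k + 6·ln C = 30.2444.
Solving (det = 177.0000): k = 0.85332, ln C = 2.05409, so C = exp(2.05409) = 7.79977.

k = 0.85, C = 7.80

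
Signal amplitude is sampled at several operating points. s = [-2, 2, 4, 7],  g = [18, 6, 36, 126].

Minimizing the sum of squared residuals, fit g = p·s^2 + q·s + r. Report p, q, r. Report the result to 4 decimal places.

p = 3.0000, q = -3.0000, r = 0.0000

From the data, Σs^2·s^2 = 2689, Σs^2·s = 407, Σs^2 = 73, Σs·s = 73, Σs = 11, Σ1 = 4.
And Σs^2·g = 6846, Σs·g = 1002, Σg = 186.
Row-reducing yields p = 3, q = -3, r = 0.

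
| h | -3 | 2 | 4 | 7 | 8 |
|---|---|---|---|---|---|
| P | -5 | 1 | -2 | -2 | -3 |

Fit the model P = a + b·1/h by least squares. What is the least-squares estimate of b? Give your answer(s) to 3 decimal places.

AᵀA·[a, b]ᵀ = AᵀP reads: 5·a + (115/168)·b = -11;  (115/168)·a + (12973/28224)·b = 169/168.
Eliminating b: (12973/28224)·(row 1) − (115/168)·(row 2) gives (6455/3528)·a = (12973/28224)·(-11) − (115/168)·(169/168) = -27023/4704, so a = -81069/25820.
Then b = ((169/168) − (115/168)·(-81069/25820))/(12973/28224) = 8862/1291.

b = 6.864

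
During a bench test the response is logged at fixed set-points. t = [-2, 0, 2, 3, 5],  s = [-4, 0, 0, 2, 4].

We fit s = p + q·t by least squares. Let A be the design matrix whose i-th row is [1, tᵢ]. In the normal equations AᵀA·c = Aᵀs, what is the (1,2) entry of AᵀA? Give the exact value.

8

Row 1 ↔ basis 1, column 2 ↔ basis t, so (AᵀA)_{1,2} = Σᵢ t = (1)·(-2) + (1)·(0) + (1)·(2) + (1)·(3) + (1)·(5) = 8.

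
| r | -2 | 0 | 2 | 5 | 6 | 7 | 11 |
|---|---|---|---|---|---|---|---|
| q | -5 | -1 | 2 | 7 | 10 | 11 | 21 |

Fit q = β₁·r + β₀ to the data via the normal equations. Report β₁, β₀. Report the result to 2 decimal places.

Setting ∂/∂β₁ … = 0 gives: 239·β₁ + 29·β₀ = 417;  29·β₁ + 7·β₀ = 45.
(Σr·r = 239, Σr = 29, Σ1 = 7, Σr·q = 417, Σq = 45.)
Determinant 239·7 − 29² = 832.
β₁ = (417·7 − 29·45)/832 = 807/416; β₀ = (239·45 − 29·417)/832 = -669/416.

β₁ = 1.94, β₀ = -1.61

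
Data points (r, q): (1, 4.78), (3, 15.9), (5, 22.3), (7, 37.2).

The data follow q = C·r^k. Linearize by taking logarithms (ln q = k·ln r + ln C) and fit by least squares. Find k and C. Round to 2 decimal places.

k = 1.02, C = 4.83

Let Y = ln q. Fitting Y = k·ln r + ln C by least squares:
Σln r = 4.6540, Σ(ln r)² = 7.5838, Σln q = 11.0517, Σln r·ln q = 15.0728.
Equations: 7.5838·k + 4.6540·ln C = 15.0728;  4.6540·k + 4·ln C = 11.0517.
Δ = 7.5838·4 − (4.6540)² = 8.6759; k = (15.0728·4 − 4.6540·11.0517)/8.6759 = 1.02089, ln C = (7.5838·11.0517 − 4.6540·15.0728)/8.6759 = 1.57512, so C = exp(1.57512) = 4.83133.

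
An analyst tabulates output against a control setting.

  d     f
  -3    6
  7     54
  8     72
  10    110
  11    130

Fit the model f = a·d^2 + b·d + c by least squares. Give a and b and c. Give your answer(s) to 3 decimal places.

a = 1.002, b = 0.906, c = -0.344

From the data, Σd^2·d^2 = 31219, Σd^2·d = 3159, Σd^2 = 343, Σd·d = 343, Σd = 33, Σ1 = 5.
Moment sums: Σd^2·f = 34038, Σd·f = 3466, Σf = 372.
MᵀM·[a, b, c]ᵀ = Mᵀf becomes [[31219, 3159, 343]; [3159, 343, 33]; [343, 33, 5]]·[a, b, c]ᵀ = [34038, 3466, 372]ᵀ.
Row-reducing yields a = 202107/201631, b = 182767/201631, c = -69456/201631.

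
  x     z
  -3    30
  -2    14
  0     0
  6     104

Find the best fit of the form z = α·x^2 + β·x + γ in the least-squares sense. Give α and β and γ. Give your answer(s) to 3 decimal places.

α = 3.037, β = -0.892, γ = 0.021

Entries of MᵀM: Σx^2·x^2 = 1393, Σx^2·x = 181, Σx^2 = 49, Σx·x = 49, Σx = 1, Σ1 = 4.
For Mᵀz: Σx^2·z = 4070, Σx·z = 506, Σz = 148.
So MᵀM·[α, β, γ]ᵀ = Mᵀz: [[1393, 181, 49]; [181, 49, 1]; [49, 1, 4]]·[α, β, γ]ᵀ = [4070, 506, 148]ᵀ.
Row-reducing yields α = 2059/678, β = -3023/3390, γ = 12/565.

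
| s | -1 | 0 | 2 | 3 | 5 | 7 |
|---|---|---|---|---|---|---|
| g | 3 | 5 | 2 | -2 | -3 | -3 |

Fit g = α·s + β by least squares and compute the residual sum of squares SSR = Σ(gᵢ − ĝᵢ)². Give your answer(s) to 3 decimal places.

SSR = 11.978

The normal equations are: 88·α + 16·β = -41;  16·α + 6·β = 2.
Eliminating β: 6·(row 1) − 16·(row 2) gives 272·α = 6·(-41) − 16·2 = -278, so α = -139/136.
Then β = (2 − 16·(-139/136))/6 = 52/17.
Residuals: -147/136, 33/17, 67/68, -271/136, -129/136, 149/136; SSR = 1629/136.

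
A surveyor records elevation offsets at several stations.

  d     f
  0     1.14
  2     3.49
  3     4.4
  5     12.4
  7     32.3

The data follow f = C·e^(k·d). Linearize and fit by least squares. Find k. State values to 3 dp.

k = 0.471

Linearized form: ln f = k·d + ln C. From the 5 transformed points,
XᵀX = [[87.0000, 17.0000]; [17.0000, 5]], rhs = [43.8586, 8.8553]ᵀ  (here Σd = 17.0000, Σ(d)² = 87.0000, Σln f = 8.8553, Σd·ln f = 43.8586).
Solving (det = 146.0000): k = 0.47091, ln C = 0.16997.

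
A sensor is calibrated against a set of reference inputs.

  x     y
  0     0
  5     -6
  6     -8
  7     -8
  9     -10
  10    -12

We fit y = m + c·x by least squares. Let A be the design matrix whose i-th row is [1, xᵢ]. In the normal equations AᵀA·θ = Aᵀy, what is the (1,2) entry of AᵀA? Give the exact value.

37

Row 1 ↔ basis 1, column 2 ↔ basis x, so (AᵀA)_{1,2} = Σᵢ x = (1)·(0) + (1)·(5) + (1)·(6) + (1)·(7) + (1)·(9) + (1)·(10) = 37.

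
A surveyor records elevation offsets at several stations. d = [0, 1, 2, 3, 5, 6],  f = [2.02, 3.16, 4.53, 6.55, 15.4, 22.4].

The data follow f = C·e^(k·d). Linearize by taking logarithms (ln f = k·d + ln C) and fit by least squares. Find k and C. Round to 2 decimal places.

Linearized form: ln f = k·d + ln C. From the 6 transformed points,
Sums: Σd = 17.0000, Σ(d)² = 75.0000, Σln f = 11.0873, Σd·ln f = 42.1366.
Normal system: [[75.0000, 17.0000]; [17.0000, 6]]·[k, ln C]ᵀ = [42.1366, 11.0873]ᵀ.
Δ = 75.0000·6 − (17.0000)² = 161.0000; k = (42.1366·6 − 17.0000·11.0873)/161.0000 = 0.39960, ln C = (75.0000·11.0873 − 17.0000·42.1366)/161.0000 = 0.71568, so C = exp(0.71568) = 2.04557.

k = 0.40, C = 2.05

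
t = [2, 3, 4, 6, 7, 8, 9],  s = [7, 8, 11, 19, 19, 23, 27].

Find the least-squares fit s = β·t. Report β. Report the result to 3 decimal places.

β = 2.919

With design matrix X, XᵀX = [[259]] and Xᵀs = [756]ᵀ.
Hence β = 756 / 259 ≈ 2.91892.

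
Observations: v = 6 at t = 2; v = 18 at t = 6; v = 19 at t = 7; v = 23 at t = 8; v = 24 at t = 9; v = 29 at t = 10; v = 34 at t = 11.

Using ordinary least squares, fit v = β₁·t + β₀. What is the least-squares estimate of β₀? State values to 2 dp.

The normal equations are: 455·β₁ + 53·β₀ = 1317;  53·β₁ + 7·β₀ = 153.
(Σt·t = 455, Σt = 53, Σ1 = 7, Σt·v = 1317, Σv = 153.)
Determinant 455·7 − 53² = 376.
β₁ = (1317·7 − 53·153)/376 = 555/188; β₀ = (455·153 − 53·1317)/376 = -93/188.

β₀ = -0.49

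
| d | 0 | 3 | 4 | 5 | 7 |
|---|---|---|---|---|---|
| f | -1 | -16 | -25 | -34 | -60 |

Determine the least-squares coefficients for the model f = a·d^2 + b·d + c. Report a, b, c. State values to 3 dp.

a = -0.849, b = -2.462, c = -1.032

From the data, Σd^2·d^2 = 3363, Σd^2·d = 559, Σd^2 = 99, Σd·d = 99, Σd = 19, Σ1 = 5.
And Σd^2·f = -4334, Σd·f = -738, Σf = -136.
Inverting the 3×3 Gram matrix, [a, b, c]ᵀ = [-1109/1306, -3215/1306, -674/653]ᵀ.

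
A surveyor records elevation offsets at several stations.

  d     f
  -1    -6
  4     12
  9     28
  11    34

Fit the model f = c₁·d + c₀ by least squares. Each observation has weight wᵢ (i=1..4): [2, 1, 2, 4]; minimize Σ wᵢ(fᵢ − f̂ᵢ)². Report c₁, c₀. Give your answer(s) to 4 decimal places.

c₁ = 3.3255, c₀ = -2.3149

Compute the Gram sums: Σwᵢ·d·d = 664, Σwᵢ·d = 64, Σwᵢ·1 = 9.
Right-hand side: Σwᵢ·d·f = 2060, Σwᵢ·f = 192.
Normal equations: [[664, 64]; [64, 9]]·[c₁, c₀]ᵀ = [2060, 192]ᵀ.
det = 664·9 − 64² = 1880.
c₁ = (2060·9 − 64·192)/1880 = 1563/470; c₀ = (664·192 − 64·2060)/1880 = -544/235.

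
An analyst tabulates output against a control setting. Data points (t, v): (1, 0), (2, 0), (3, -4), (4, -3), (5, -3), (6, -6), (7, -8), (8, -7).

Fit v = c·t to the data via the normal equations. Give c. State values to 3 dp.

c = -0.917

Sums needed: Σt·t = 204.
For Xᵀv: Σt·v = -187.
So XᵀX·[c]ᵀ = Xᵀv: [[204]]·[c]ᵀ = [-187]ᵀ.
c = (-187)/204 = -0.916667.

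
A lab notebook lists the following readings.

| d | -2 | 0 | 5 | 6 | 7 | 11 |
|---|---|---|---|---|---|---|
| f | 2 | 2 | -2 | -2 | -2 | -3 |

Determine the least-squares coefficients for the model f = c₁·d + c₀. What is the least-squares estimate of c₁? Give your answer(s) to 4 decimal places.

c₁ = -0.4449

Normal-equation sums: Σd·d = 235, Σd = 27, Σ1 = 6.
Right-hand side: Σd·f = -73, Σf = -5.
Eliminating c₀: 6·(row 1) − 27·(row 2) gives 681·c₁ = 6·(-73) − 27·(-5) = -303, so c₁ = -101/227.
Then c₀ = ((-5) − 27·(-101/227))/6 = 796/681.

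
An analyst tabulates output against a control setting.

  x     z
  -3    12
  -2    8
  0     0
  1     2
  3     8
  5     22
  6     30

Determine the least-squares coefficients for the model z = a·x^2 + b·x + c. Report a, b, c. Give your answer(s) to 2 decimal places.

a = 0.94, b = -0.78, c = 1.54

Setting ∂/∂a … = 0 gives: 2100·a + 334·b + 84·c = 1844;  334·a + 84·b + 10·c = 264;  84·a + 10·b + 7·c = 82.
(Σx^2·x^2 = 2100, Σx^2·x = 334, Σx^2 = 84, Σx·x = 84, Σx = 10, Σ1 = 7, Σx^2·z = 1844, Σx·z = 264, Σz = 82.)
Row-reducing yields a = 49922/53081, b = -5918/7583, c = 81922/53081.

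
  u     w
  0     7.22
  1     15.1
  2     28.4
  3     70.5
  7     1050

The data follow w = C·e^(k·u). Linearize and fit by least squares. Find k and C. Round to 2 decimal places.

k = 0.71, C = 7.36

Taking logs, ln w = k·u + ln C, so regress ln w on u.
Σu = 13.0000, Σ(u)² = 63.0000, Σln w = 19.2501, Σu·ln w = 70.8701.
Normal system: [[63.0000, 13.0000]; [13.0000, 5]]·[k, ln C]ᵀ = [70.8701, 19.2501]ᵀ.
Slope k = (n·Σu·ln w − Σu·Σln w)/(n·Σ(u)² − (Σu)²) = (5·70.8701 − 13.0000·19.2501)/146.0000 = 0.71301; ln C = (Σln w − k·Σu)/n = 1.99619, so C = exp(1.99619) = 7.36099.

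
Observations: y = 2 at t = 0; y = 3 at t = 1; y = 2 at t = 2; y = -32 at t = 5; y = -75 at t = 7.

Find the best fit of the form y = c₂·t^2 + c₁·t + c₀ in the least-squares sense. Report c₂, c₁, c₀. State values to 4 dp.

c₂ = -2.1430, c₁ = 4.0096, c₀ = 1.8310

Compute the Gram sums: Σt^2·t^2 = 3043, Σt^2·t = 477, Σt^2 = 79, Σt·t = 79, Σt = 15, Σ1 = 5.
Right-hand side: Σt^2·y = -4464, Σt·y = -678, Σy = -100.
MᵀM·[c₂, c₁, c₀]ᵀ = Mᵀy becomes [[3043, 477, 79]; [477, 79, 15]; [79, 15, 5]]·[c₂, c₁, c₀]ᵀ = [-4464, -678, -100]ᵀ.
Inverting the 3×3 Gram matrix, [c₂, c₁, c₀]ᵀ = [-9170/4279, 17157/4279, 7835/4279]ᵀ.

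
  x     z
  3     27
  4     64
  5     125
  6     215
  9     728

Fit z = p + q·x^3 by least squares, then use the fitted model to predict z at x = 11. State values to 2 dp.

Setting ∂/∂p … = 0 gives: 5·p + 1161·q = 1159;  1161·p + 598547·q = 597602.
(Σ1 = 5, Σx^3 = 1161, Σx^3·x^3 = 598547, Σz = 1159, Σx^3·z = 597602.)
Eliminating q: 598547·(row 1) − 1161·(row 2) gives 1644814·p = 598547·1159 − 1161·597602 = -99949, so p = -99949/1644814.
Then q = (597602 − 1161·(-99949/1644814))/598547 = 1642411/1644814.
At x = 11: ẑ = (-99949/1644814)·(1) + (1642411/1644814)·(1331) = 1092974546/822407.

ẑ = 1328.99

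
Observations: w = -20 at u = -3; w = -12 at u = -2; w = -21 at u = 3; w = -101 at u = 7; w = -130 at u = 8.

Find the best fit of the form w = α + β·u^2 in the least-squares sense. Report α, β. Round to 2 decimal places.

α = -3.17, β = -1.99

Sums needed: Σ1 = 5, Σu^2 = 135, Σu^2·u^2 = 6675.
For Xᵀw: Σw = -284, Σu^2·w = -13686.
So XᵀX·[α, β]ᵀ = Xᵀw: [[5, 135]; [135, 6675]]·[α, β]ᵀ = [-284, -13686]ᵀ.
Eliminating β: 6675·(row 1) − 135·(row 2) gives 15150·α = 6675·(-284) − 135·(-13686) = -48090, so α = -1603/505.
Then β = ((-13686) − 135·(-1603/505))/6675 = -1003/505.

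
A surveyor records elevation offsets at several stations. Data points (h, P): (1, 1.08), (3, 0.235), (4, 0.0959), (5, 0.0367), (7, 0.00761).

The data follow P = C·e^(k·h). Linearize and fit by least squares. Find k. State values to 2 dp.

k = -0.84

Let Y = ln P. Fitting Y = k·h + ln C by least squares:
Sums: Σh = 20.0000, Σ(h)² = 100.0000, Σln P = -11.8989, Σh·ln P = -64.3183.
Normal system: [[100.0000, 20.0000]; [20.0000, 5]]·[k, ln C]ᵀ = [-64.3183, -11.8989]ᵀ.
Solving (det = 100.0000): k = -0.83613, ln C = 0.96473.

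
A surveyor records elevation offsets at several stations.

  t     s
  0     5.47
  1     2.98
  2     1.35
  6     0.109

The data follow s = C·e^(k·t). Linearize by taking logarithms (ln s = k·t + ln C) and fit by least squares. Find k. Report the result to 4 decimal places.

k = -0.6542

With ln sᵢ as the transformed response and tᵢ as the regressor:
AᵀA = [[41.0000, 9.0000]; [9.0000, 4]], rhs = [-11.6063, 0.8749]ᵀ  (here Σt = 9.0000, Σ(t)² = 41.0000, Σln s = 0.8749, Σt·ln s = -11.6063).
Solving (det = 83.0000): k = -0.65421, ln C = 1.69069.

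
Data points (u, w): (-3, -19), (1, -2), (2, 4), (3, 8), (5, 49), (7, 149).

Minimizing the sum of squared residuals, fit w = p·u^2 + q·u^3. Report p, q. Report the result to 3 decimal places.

Entries of AᵀA: Σu^2·u^2 = 3205, Σu^2·u^3 = 19965, Σu^3·u^3 = 134797.
And Σu^2·w = 8441, Σu^3·w = 57991.
Determinant 3205·134797 − 19965² = 33423160.
p = (8441·134797 − 19965·57991)/33423160 = -9984419/16711580; q = (3205·57991 − 19965·8441)/33423160 = 1733659/3342316.

p = -0.597, q = 0.519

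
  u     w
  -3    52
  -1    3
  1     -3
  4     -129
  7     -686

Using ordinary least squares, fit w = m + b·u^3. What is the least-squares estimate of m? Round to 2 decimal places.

m = -0.78

XᵀX·[m, b]ᵀ = Xᵀw reads: 5·m + 380·b = -763;  380·m + 122476·b = -244964.
(Σ1 = 5, Σu^3 = 380, Σu^3·u^3 = 122476, Σw = -763, Σu^3·w = -244964.)
Determinant 5·122476 − 380² = 467980.
m = ((-763)·122476 − 380·(-244964))/467980 = -90717/116995; b = (5·(-244964) − 380·(-763))/467980 = -46744/23399.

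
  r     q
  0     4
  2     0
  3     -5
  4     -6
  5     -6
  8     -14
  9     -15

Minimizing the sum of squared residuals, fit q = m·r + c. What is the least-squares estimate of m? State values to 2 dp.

m = -2.11

Compute the Gram sums: Σr·r = 199, Σr = 31, Σ1 = 7.
Moment sums: Σr·q = -316, Σq = -42.
So AᵀA·[m, c]ᵀ = Aᵀq: [[199, 31]; [31, 7]]·[m, c]ᵀ = [-316, -42]ᵀ.
Eliminating c: 7·(row 1) − 31·(row 2) gives 432·m = 7·(-316) − 31·(-42) = -910, so m = -455/216.
Then c = ((-42) − 31·(-455/216))/7 = 719/216.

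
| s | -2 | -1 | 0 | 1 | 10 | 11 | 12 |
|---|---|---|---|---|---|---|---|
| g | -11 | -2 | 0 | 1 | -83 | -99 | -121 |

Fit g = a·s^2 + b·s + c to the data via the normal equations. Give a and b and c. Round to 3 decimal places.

a = -1.032, b = 2.286, c = -0.423

Normal-equation sums: Σs^2·s^2 = 45395, Σs^2·s = 4051, Σs^2 = 371, Σs·s = 371, Σs = 31, Σ1 = 7.
Right-hand side: Σs^2·g = -37748, Σs·g = -3346, Σg = -315.
XᵀX·[a, b, c]ᵀ = Xᵀg becomes [[45395, 4051, 371]; [4051, 371, 31]; [371, 31, 7]]·[a, b, c]ᵀ = [-37748, -3346, -315]ᵀ.
Solving the 3×3 system (Gaussian elimination) gives a = -129721/125692, b = 41041/17956, c = -397/938.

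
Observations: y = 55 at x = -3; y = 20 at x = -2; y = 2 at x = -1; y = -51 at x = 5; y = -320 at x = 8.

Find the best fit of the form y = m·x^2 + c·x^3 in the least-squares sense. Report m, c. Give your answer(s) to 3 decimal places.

With design matrix A, AᵀA = [[4819, 35617]; [35617, 278563]] and Aᵀy = [-21178, -171862]ᵀ.
det = 4819·278563 − 35617² = 73824408.
m = ((-21178)·278563 − 35617·(-171862))/73824408 = 9241735/3076017; c = (4819·(-171862) − 35617·(-21178))/73824408 = -3079423/3076017.

m = 3.004, c = -1.001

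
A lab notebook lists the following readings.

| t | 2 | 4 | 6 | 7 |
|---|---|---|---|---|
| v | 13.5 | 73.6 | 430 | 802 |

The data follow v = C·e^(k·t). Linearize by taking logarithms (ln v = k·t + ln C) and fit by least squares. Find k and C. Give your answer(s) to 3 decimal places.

Let Y = ln v. Fitting Y = k·t + ln C by least squares:
Σt = 19.0000, Σ(t)² = 105.0000, Σln v = 19.6522, Σt·ln v = 105.5924.
Equations: 105.0000·k + 19.0000·ln C = 105.5924;  19.0000·k + 4·ln C = 19.6522.
Solving (det = 59.0000): k = 0.83013, ln C = 0.96996, so C = exp(0.96996) = 2.63785.

k = 0.830, C = 2.638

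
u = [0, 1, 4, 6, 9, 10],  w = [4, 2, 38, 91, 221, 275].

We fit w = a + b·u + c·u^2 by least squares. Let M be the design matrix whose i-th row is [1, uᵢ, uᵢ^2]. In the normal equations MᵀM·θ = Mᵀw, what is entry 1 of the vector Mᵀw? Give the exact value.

631

Entry 1 ↔ basis 1, so (Mᵀw)_{1} = Σᵢ wᵢ = (1)·(4) + (1)·(2) + (1)·(38) + (1)·(91) + (1)·(221) + (1)·(275) = 631.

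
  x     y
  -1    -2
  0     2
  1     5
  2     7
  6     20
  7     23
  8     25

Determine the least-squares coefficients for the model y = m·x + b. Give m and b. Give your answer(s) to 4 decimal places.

m = 3.0108, b = 1.5360

Entries of MᵀM: Σx·x = 155, Σx = 23, Σ1 = 7.
Moment sums: Σx·y = 502, Σy = 80.
Normal equations: [[155, 23]; [23, 7]]·[m, b]ᵀ = [502, 80]ᵀ.
det = 155·7 − 23² = 556.
m = (502·7 − 23·80)/556 = 837/278; b = (155·80 − 23·502)/556 = 427/278.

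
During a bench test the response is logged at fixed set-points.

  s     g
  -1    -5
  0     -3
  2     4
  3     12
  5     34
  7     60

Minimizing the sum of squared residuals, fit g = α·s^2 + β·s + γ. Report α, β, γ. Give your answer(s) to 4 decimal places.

Normal-equation sums: Σs^2·s^2 = 3124, Σs^2·s = 502, Σs^2 = 88, Σs·s = 88, Σs = 16, Σ1 = 6.
And Σs^2·g = 3909, Σs·g = 639, Σg = 102.
Inverting the 3×3 Gram matrix, [α, β, γ]ᵀ = [5639/5822, 13879/5822, -10371/2911]ᵀ.

α = 0.9686, β = 2.3839, γ = -3.5627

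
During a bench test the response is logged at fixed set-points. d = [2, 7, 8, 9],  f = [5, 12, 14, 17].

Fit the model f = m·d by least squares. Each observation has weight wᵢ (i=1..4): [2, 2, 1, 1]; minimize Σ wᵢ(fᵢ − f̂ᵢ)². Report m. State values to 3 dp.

m = 1.805

Sums needed: Σwᵢ·d·d = 251.
Moment sums: Σwᵢ·d·f = 453.
Hence m = 453 / 251 ≈ 1.80478.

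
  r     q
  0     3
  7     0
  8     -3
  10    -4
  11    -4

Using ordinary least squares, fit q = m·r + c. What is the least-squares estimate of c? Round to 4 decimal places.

c = 3.2513

Normal-equation sums: Σr·r = 334, Σr = 36, Σ1 = 5.
For Xᵀq: Σr·q = -108, Σq = -8.
det = 334·5 − 36² = 374.
m = ((-108)·5 − 36·(-8))/374 = -126/187; c = (334·(-8) − 36·(-108))/374 = 608/187.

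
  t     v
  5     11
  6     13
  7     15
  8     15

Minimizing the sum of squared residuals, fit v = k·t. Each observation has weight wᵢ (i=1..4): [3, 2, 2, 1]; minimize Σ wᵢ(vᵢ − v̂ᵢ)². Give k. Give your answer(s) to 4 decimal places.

k = 2.1068

Forming AᵀWA = [[309]] and AᵀWv = [651]ᵀ gives AᵀWA·[k]ᵀ = AᵀWv.
Hence k = 651 / 309 ≈ 2.1068.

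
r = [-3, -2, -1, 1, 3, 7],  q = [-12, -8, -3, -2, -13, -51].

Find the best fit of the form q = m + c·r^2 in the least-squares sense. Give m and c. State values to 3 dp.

With design matrix X, XᵀX = [[6, 73]; [73, 2581]] and Xᵀq = [-89, -2761]ᵀ.
Determinant 6·2581 − 73² = 10157.
m = ((-89)·2581 − 73·(-2761))/10157 = -28156/10157; c = (6·(-2761) − 73·(-89))/10157 = -10069/10157.

m = -2.772, c = -0.991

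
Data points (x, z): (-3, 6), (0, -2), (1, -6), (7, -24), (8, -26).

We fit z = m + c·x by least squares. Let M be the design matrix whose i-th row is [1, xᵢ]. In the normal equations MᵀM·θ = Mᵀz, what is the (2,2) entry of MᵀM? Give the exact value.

123

Row 2 ↔ basis x, column 2 ↔ basis x, so (MᵀM)_{2,2} = Σᵢ (x)·(x) = (-3)·(-3) + (0)·(0) + (1)·(1) + (7)·(7) + (8)·(8) = 123.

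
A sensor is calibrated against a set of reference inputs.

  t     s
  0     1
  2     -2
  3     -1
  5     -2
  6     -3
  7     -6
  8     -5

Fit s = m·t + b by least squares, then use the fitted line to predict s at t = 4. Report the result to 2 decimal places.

Normal-equation sums: Σt·t = 187, Σt = 31, Σ1 = 7.
And Σt·s = -117, Σs = -18.
det = 187·7 − 31² = 348.
m = ((-117)·7 − 31·(-18))/348 = -3/4; b = (187·(-18) − 31·(-117))/348 = 3/4.
At t = 4: ŝ = (-3/4)·(4) + (3/4)·(1) = -9/4.

ŝ = -2.25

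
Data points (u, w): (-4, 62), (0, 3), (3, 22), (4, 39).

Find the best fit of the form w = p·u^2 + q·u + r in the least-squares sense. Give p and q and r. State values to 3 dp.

Normal-equation sums: Σu^2·u^2 = 593, Σu^2·u = 27, Σu^2 = 41, Σu·u = 41, Σu = 3, Σ1 = 4.
For Aᵀw: Σu^2·w = 1814, Σu·w = -26, Σw = 126.
Solving the 3×3 system (Gaussian elimination) gives p = 3959/1336, q = -18857/6680, r = 2708/835.

p = 2.963, q = -2.823, r = 3.243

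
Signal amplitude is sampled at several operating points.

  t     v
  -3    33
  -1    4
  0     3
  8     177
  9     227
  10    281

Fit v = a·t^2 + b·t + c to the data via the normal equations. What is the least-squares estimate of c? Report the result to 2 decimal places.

Entries of MᵀM: Σt^2·t^2 = 20739, Σt^2·t = 2213, Σt^2 = 255, Σt·t = 255, Σt = 23, Σ1 = 6.
For Mᵀv: Σt^2·v = 58116, Σt·v = 6166, Σv = 725.
Inverting the 3×3 Gram matrix, [a, b, c]ᵀ = [2837/960, -507/320, 629/480]ᵀ.

c = 1.31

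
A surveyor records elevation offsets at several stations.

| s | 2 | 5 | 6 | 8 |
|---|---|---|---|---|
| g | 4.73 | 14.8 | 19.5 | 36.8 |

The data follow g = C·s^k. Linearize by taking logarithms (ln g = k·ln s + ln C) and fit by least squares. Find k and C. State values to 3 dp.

Let Y = ln g. Fitting Y = k·ln s + ln C by least squares:
Σln s = 6.1738, Σ(ln s)² = 10.6052, Σln g = 10.8245, Σln s·ln g = 18.2336.
Equations: 10.6052·k + 6.1738·ln C = 18.2336;  6.1738·k + 4·ln C = 10.8245.
Δ = 10.6052·4 − (6.1738)² = 4.3053; k = (18.2336·4 − 6.1738·10.8245)/4.3053 = 1.41840, ln C = (10.6052·10.8245 − 6.1738·18.2336)/4.3053 = 0.51689, so C = exp(0.51689) = 1.67681.

k = 1.418, C = 1.677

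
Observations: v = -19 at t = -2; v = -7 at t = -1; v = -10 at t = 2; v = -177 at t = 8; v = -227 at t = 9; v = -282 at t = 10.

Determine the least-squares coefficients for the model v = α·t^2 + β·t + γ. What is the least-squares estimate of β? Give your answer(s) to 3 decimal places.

β = 2.291

Setting ∂/∂α … = 0 gives: 20690·α + 2240·β + 254·γ = -58038;  2240·α + 254·β + 26·γ = -6254;  254·α + 26·β + 6·γ = -722.
(Σt^2·t^2 = 20690, Σt^2·t = 2240, Σt^2 = 254, Σt·t = 254, Σt = 26, Σ1 = 6, Σt^2·v = -58038, Σt·v = -6254, Σv = -722.)
Row-reducing yields α = -241576/79797, β = 182854/79797, γ = -55963/26599.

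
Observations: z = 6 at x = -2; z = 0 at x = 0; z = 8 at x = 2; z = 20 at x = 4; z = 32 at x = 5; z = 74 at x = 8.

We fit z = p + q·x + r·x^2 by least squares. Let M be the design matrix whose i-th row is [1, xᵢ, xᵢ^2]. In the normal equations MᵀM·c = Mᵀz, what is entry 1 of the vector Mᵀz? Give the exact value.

140

Entry 1 ↔ basis 1, so (Mᵀz)_{1} = Σᵢ zᵢ = (1)·(6) + (1)·(0) + (1)·(8) + (1)·(20) + (1)·(32) + (1)·(74) = 140.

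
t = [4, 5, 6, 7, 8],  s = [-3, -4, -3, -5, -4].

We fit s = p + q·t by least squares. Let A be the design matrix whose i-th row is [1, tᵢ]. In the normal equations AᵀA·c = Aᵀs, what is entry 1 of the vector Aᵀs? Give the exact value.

-19

Entry 1 ↔ basis 1, so (Aᵀs)_{1} = Σᵢ sᵢ = (1)·(-3) + (1)·(-4) + (1)·(-3) + (1)·(-5) + (1)·(-4) = -19.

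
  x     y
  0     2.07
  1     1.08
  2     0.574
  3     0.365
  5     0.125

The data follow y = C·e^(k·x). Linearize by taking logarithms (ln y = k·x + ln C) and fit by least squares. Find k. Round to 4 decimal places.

Let Y = ln y. Fitting Y = k·x + ln C by least squares:
Σx = 11.0000, Σ(x)² = 39.0000, Σln y = -2.8379, Σx·ln y = -14.4541.
Normal system: [[39.0000, 11.0000]; [11.0000, 5]]·[k, ln C]ᵀ = [-14.4541, -2.8379]ᵀ.
Solving (det = 74.0000): k = -0.55477, ln C = 0.65292.

k = -0.5548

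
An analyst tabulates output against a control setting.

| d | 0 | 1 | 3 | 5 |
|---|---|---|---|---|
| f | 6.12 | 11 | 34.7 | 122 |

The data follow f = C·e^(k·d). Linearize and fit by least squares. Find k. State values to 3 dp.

k = 0.596

Linearized form: ln f = k·d + ln C. From the 4 transformed points,
Over the data: Σd = 9.0000, Σ(d)² = 35.0000, Σln f = 12.5602, Σd·ln f = 37.0582.
Normal system: [[35.0000, 9.0000]; [9.0000, 4]]·[k, ln C]ᵀ = [37.0582, 12.5602]ᵀ.
Δ = 35.0000·4 − (9.0000)² = 59.0000; k = (37.0582·4 − 9.0000·12.5602)/59.0000 = 0.59646, ln C = (35.0000·12.5602 − 9.0000·37.0582)/59.0000 = 1.79803.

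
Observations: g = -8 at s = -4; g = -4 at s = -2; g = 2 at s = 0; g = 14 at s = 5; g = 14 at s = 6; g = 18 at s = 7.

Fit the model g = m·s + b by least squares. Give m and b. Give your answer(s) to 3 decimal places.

The normal system XᵀX·[m, b]ᵀ = Xᵀg is [[130, 12]; [12, 6]]·[m, b]ᵀ = [320, 36]ᵀ.
Eliminating b: 6·(row 1) − 12·(row 2) gives 636·m = 6·320 − 12·36 = 1488, so m = 124/53.
Then b = (36 − 12·(124/53))/6 = 70/53.

m = 2.340, b = 1.321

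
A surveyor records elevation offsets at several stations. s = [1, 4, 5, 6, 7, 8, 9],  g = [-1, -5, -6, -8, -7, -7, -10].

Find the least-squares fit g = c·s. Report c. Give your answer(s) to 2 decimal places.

c = -1.08

Setting ∂/∂c … = 0 gives: 272·c = -294.
c = (-294)/272 = -1.08088.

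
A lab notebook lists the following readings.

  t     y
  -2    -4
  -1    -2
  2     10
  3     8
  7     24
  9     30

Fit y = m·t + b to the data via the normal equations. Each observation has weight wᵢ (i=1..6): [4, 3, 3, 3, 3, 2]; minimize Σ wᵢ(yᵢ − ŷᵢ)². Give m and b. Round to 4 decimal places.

m = 3.1112, b = 1.6788

Forming MᵀWM = [[367, 43]; [43, 18]] and MᵀWy = [1214, 164]ᵀ gives MᵀWM·[m, b]ᵀ = MᵀWy.
det = 367·18 − 43² = 4757.
m = (1214·18 − 43·164)/4757 = 14800/4757; b = (367·164 − 43·1214)/4757 = 7986/4757.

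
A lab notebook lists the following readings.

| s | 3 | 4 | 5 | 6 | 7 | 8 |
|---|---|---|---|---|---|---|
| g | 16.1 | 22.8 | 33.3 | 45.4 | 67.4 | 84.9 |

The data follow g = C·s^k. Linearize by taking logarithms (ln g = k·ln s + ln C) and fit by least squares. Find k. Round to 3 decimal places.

Let Y = ln g. Fitting Y = k·ln s + ln C by least squares:
Σln s = 9.9115, Σ(ln s)² = 17.0401, Σln g = 21.8788, Σln s·ln g = 37.2952.
Equations: 17.0401·k + 9.9115·ln C = 37.2952;  9.9115·k + 6·ln C = 21.8788.
Δ = 17.0401·6 − (9.9115)² = 4.0036; k = (37.2952·6 − 9.9115·21.8788)/4.0036 = 1.72867, ln C = (17.0401·21.8788 − 9.9115·37.2952)/4.0036 = 0.79085.

k = 1.729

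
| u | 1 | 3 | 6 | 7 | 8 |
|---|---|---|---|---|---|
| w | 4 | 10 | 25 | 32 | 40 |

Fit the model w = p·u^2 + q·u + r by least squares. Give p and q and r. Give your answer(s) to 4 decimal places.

p = 0.4507, q = 1.0585, r = 2.5754

The normal system AᵀA·[p, q, r]ᵀ = Aᵀw is [[7875, 1099, 159]; [1099, 159, 25]; [159, 25, 5]]·[p, q, r]ᵀ = [5122, 728, 111]ᵀ.
Solving the 3×3 system (Gaussian elimination) gives p = 3857/8558, q = 9059/8558, r = 11020/4279.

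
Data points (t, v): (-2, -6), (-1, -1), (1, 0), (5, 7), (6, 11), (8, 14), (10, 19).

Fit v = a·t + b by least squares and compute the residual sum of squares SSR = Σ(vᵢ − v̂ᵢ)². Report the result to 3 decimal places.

Sums needed: Σt·t = 231, Σt = 27, Σ1 = 7.
Moment sums: Σt·v = 416, Σv = 44.
So MᵀM·[a, b]ᵀ = Mᵀv: [[231, 27]; [27, 7]]·[a, b]ᵀ = [416, 44]ᵀ.
det = 231·7 − 27² = 888.
a = (416·7 − 27·44)/888 = 431/222; b = (231·44 − 27·416)/888 = -89/74.
Residuals: -203/222, 238/111, -82/111, -167/111, 41/74, -73/222, 175/222; SSR = 1030/111.

SSR = 9.279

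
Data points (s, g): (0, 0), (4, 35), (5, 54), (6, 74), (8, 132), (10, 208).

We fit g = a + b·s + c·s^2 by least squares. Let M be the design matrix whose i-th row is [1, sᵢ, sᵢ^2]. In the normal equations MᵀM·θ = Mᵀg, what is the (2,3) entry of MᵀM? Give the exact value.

Row 2 ↔ basis s, column 3 ↔ basis s^2, so (MᵀM)_{2,3} = Σᵢ (s)·(s^2) = (0)·(0) + (4)·(16) + (5)·(25) + (6)·(36) + (8)·(64) + (10)·(100) = 1917.

1917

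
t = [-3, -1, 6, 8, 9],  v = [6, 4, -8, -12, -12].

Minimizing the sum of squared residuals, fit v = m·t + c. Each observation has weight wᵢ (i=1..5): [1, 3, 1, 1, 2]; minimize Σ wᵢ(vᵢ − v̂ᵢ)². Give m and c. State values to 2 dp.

Compute the Gram sums: Σwᵢ·t·t = 274, Σwᵢ·t = 26, Σwᵢ·1 = 8.
And Σwᵢ·t·v = -390, Σwᵢ·v = -26.
So XᵀWX·[m, c]ᵀ = XᵀWv: [[274, 26]; [26, 8]]·[m, c]ᵀ = [-390, -26]ᵀ.
det = 274·8 − 26² = 1516.
m = ((-390)·8 − 26·(-26))/1516 = -611/379; c = (274·(-26) − 26·(-390))/1516 = 754/379.

m = -1.61, c = 1.99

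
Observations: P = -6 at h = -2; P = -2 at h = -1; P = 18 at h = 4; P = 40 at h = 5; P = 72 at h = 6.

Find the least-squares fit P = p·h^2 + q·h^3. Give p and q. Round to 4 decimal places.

p = -0.6043, q = 0.4356

Normal-equation sums: Σh^2·h^2 = 2194, Σh^2·h^3 = 11892, Σh^3·h^3 = 66442.
Moment sums: Σh^2·P = 3854, Σh^3·P = 21754.
det = 2194·66442 − 11892² = 4354084.
p = (3854·66442 − 11892·21754)/4354084 = -657775/1088521; q = (2194·21754 − 11892·3854)/4354084 = 474127/1088521.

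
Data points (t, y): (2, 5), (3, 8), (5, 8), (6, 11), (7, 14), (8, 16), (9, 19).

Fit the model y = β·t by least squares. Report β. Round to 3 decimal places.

β = 2.004

From the data, Σt·t = 268.
For Mᵀy: Σt·y = 537.
So MᵀM·[β]ᵀ = Mᵀy: [[268]]·[β]ᵀ = [537]ᵀ.
Hence β = 537 / 268 ≈ 2.00373.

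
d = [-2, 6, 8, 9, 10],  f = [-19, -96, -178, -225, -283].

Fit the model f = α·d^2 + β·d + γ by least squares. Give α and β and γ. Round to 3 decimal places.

α = -3.077, β = 2.667, γ = -1.365

Forming XᵀX = [[21969, 2449, 285]; [2449, 285, 31]; [285, 31, 5]] and Xᵀf = [-61449, -6817, -801]ᵀ gives XᵀX·[α, β, γ]ᵀ = Xᵀf.
Inverting the 3×3 Gram matrix, [α, β, γ]ᵀ = [-36295/11797, 31458/11797, -16104/11797]ᵀ.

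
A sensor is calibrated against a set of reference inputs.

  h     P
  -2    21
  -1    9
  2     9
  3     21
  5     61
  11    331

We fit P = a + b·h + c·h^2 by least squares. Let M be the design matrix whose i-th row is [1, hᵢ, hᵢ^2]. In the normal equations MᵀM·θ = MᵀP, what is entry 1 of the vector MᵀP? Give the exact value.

452

Entry 1 ↔ basis 1, so (MᵀP)_{1} = Σᵢ Pᵢ = (1)·(21) + (1)·(9) + (1)·(9) + (1)·(21) + (1)·(61) + (1)·(331) = 452.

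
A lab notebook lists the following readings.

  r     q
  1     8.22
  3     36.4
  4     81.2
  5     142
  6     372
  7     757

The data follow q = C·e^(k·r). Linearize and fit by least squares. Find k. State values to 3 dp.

k = 0.753

With ln qᵢ as the transformed response and rᵢ as the regressor:
Over the data: Σr = 26.0000, Σ(r)² = 136.0000, Σln q = 27.6021, Σr·ln q = 137.1760.
Normal system: [[136.0000, 26.0000]; [26.0000, 6]]·[k, ln C]ᵀ = [137.1760, 27.6021]ᵀ.
Δ = 136.0000·6 − (26.0000)² = 140.0000; k = (137.1760·6 − 26.0000·27.6021)/140.0000 = 0.75286, ln C = (136.0000·27.6021 − 26.0000·137.1760)/140.0000 = 1.33797.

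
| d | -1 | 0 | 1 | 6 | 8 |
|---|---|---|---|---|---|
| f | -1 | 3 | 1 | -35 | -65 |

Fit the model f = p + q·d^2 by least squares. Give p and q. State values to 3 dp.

p = 1.788, q = -1.039

Entries of AᵀA: Σ1 = 5, Σd^2 = 102, Σd^2·d^2 = 5394.
Right-hand side: Σf = -97, Σd^2·f = -5420.
AᵀA·[p, q]ᵀ = Aᵀf becomes [[5, 102]; [102, 5394]]·[p, q]ᵀ = [-97, -5420]ᵀ.
Determinant 5·5394 − 102² = 16566.
p = ((-97)·5394 − 102·(-5420))/16566 = 4937/2761; q = (5·(-5420) − 102·(-97))/16566 = -8603/8283.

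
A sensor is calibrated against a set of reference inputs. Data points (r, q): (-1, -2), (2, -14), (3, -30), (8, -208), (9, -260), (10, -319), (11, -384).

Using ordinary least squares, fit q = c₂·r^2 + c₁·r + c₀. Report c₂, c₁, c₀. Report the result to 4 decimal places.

Forming XᵀX = [[35396, 3606, 380]; [3606, 380, 42]; [380, 42, 7]] and Xᵀq = [-113064, -11534, -1217]ᵀ gives XᵀX·[c₂, c₁, c₀]ᵀ = Xᵀq.
Inverting the 3×3 Gram matrix, [c₂, c₁, c₀]ᵀ = [-707260/230921, -308054/230921, 95173/230921]ᵀ.

c₂ = -3.0628, c₁ = -1.3340, c₀ = 0.4121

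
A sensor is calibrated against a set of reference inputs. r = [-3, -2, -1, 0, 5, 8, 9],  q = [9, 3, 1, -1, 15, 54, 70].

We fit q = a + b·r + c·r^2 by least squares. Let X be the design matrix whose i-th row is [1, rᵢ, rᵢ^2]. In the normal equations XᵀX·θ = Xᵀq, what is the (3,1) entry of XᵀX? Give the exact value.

184

Row 3 ↔ basis r^2, column 1 ↔ basis 1, so (XᵀX)_{3,1} = Σᵢ r^2 = (9)·(1) + (4)·(1) + (1)·(1) + (0)·(1) + (25)·(1) + (64)·(1) + (81)·(1) = 184.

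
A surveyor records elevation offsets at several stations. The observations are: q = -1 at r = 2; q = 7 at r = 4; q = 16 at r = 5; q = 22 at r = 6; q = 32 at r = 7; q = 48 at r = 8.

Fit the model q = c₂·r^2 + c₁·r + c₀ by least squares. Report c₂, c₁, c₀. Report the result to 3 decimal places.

Compute the Gram sums: Σr^2·r^2 = 8690, Σr^2·r = 1268, Σr^2 = 194, Σr·r = 194, Σr = 32, Σ1 = 6.
And Σr^2·q = 5940, Σr·q = 846, Σq = 124.
So MᵀM·[c₂, c₁, c₀]ᵀ = Mᵀq: [[8690, 1268, 194]; [1268, 194, 32]; [194, 32, 6]]·[c₂, c₁, c₀]ᵀ = [5940, 846, 124]ᵀ.
Solving the 3×3 system (Gaussian elimination) gives c₂ = 1, c₁ = -73/35, c₀ = -19/35.

c₂ = 1.000, c₁ = -2.086, c₀ = -0.543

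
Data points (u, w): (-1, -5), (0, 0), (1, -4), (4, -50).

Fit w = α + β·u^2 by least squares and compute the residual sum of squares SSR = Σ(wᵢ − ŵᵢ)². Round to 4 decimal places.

With design matrix A, AᵀA = [[4, 18]; [18, 258]] and Aᵀw = [-59, -809]ᵀ.
Determinant 4·258 − 18² = 708.
α = ((-59)·258 − 18·(-809))/708 = -55/59; β = (4·(-809) − 18·(-59))/708 = -1087/354.
Residuals: -353/354, 55/59, 1/354, 11/177; SSR = 661/354.

SSR = 1.8672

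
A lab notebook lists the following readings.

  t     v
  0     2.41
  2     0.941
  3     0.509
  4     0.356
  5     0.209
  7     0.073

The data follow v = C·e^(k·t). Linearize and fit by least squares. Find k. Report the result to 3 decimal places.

Taking logs, ln v = k·t + ln C, so regress ln v on t.
Σt = 21.0000, Σ(t)² = 103.0000, Σln v = -5.0720, Σt·ln v = -32.4270.
Normal system: [[103.0000, 21.0000]; [21.0000, 6]]·[k, ln C]ᵀ = [-32.4270, -5.0720]ᵀ.
Slope k = (n·Σt·ln v − Σt·Σln v)/(n·Σ(t)² − (Σt)²) = (6·-32.4270 − 21.0000·-5.0720)/177.0000 = -0.49745; ln C = (Σln v − k·Σt)/n = 0.89575.

k = -0.497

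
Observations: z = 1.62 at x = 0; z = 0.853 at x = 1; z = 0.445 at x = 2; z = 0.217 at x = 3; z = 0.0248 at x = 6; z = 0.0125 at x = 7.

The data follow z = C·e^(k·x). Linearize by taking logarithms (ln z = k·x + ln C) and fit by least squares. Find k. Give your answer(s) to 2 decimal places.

k = -0.70

Taking logs, ln z = k·x + ln C, so regress ln z on x.
Sums: Σx = 19.0000, Σ(x)² = 99.0000, Σln z = -10.0930, Σx·ln z = -59.2176.
Normal system: [[99.0000, 19.0000]; [19.0000, 6]]·[k, ln C]ᵀ = [-59.2176, -10.0930]ᵀ.
Solving (det = 233.0000): k = -0.70188, ln C = 0.54044.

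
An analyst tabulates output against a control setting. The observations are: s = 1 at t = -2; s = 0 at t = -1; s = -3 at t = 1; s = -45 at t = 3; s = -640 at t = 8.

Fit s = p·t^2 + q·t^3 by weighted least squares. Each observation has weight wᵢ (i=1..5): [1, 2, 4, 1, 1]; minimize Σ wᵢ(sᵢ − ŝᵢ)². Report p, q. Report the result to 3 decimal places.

p = -1.883, q = -1.015

Setting ∂/∂p … = 0 gives: 4199·p + 32981·q = -41373;  32981·p + 262943·q = -328915.
det = 4199·262943 − 32981² = 16351296.
p = ((-41373)·262943 − 32981·(-328915))/16351296 = -7698781/4087824; q = (4199·(-328915) − 32981·(-41373))/16351296 = -319061/314448.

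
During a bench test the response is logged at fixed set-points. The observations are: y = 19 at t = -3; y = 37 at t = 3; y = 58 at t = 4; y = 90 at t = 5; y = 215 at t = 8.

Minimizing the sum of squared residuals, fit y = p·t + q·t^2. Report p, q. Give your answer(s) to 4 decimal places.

With design matrix X, XᵀX = [[123, 701]; [701, 5139]] and Xᵀy = [2456, 17442]ᵀ.
Δ = 123·5139 − 701² = 140696.
p = (2456·5139 − 701·17442)/140696 = 197271/70348; q = (123·17442 − 701·2456)/140696 = 211855/70348.

p = 2.8042, q = 3.0115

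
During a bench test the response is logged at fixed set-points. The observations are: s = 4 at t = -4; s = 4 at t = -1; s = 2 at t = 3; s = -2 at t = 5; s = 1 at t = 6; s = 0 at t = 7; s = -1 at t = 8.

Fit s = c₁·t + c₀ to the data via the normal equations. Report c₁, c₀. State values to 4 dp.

From the data, Σt·t = 200, Σt = 24, Σ1 = 7.
And Σt·s = -26, Σs = 8.
AᵀA·[c₁, c₀]ᵀ = Aᵀs becomes [[200, 24]; [24, 7]]·[c₁, c₀]ᵀ = [-26, 8]ᵀ.
Eliminating c₀: 7·(row 1) − 24·(row 2) gives 824·c₁ = 7·(-26) − 24·8 = -374, so c₁ = -187/412.
Then c₀ = (8 − 24·(-187/412))/7 = 278/103.

c₁ = -0.4539, c₀ = 2.6990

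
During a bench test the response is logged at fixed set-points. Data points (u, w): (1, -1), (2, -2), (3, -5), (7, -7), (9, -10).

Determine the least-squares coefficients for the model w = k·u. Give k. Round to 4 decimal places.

k = -1.1042

Setting ∂/∂k … = 0 gives: 144·k = -159.
(Σu·u = 144, Σu·w = -159.)
k = (-159)/144 = -1.10417.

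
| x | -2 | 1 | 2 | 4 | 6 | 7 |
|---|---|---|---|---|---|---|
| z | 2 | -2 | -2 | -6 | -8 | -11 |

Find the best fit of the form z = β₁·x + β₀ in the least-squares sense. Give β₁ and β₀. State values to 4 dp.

Sums needed: Σx·x = 110, Σx = 18, Σ1 = 6.
And Σx·z = -159, Σz = -27.
Normal equations: [[110, 18]; [18, 6]]·[β₁, β₀]ᵀ = [-159, -27]ᵀ.
Δ = 110·6 − 18² = 336.
β₁ = ((-159)·6 − 18·(-27))/336 = -39/28; β₀ = (110·(-27) − 18·(-159))/336 = -9/28.

β₁ = -1.3929, β₀ = -0.3214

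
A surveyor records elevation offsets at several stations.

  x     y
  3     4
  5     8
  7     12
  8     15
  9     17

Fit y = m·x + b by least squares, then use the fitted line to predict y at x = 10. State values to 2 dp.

Forming MᵀM = [[228, 32]; [32, 5]] and Mᵀy = [409, 56]ᵀ gives MᵀM·[m, b]ᵀ = Mᵀy.
Eliminating b: 5·(row 1) − 32·(row 2) gives 116·m = 5·409 − 32·56 = 253, so m = 253/116.
Then b = (56 − 32·(253/116))/5 = -80/29.
At x = 10: ŷ = (253/116)·(10) + (-80/29)·(1) = 1105/58.

ŷ = 19.05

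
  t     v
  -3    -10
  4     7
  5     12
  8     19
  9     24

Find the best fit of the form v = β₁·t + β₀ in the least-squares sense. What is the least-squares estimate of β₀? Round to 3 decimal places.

Sums needed: Σt·t = 195, Σt = 23, Σ1 = 5.
Moment sums: Σt·v = 486, Σv = 52.
Normal equations: [[195, 23]; [23, 5]]·[β₁, β₀]ᵀ = [486, 52]ᵀ.
det = 195·5 − 23² = 446.
β₁ = (486·5 − 23·52)/446 = 617/223; β₀ = (195·52 − 23·486)/446 = -519/223.

β₀ = -2.327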